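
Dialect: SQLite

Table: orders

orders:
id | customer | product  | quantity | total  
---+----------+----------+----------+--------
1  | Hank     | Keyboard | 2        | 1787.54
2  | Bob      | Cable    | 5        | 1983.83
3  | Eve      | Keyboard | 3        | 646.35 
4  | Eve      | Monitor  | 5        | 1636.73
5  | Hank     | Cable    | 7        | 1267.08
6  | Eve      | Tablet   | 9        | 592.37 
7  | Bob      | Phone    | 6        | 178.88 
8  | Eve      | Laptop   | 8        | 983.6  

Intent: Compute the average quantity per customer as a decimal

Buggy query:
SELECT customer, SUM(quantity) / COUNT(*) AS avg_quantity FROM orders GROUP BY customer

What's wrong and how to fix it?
Bug: Both operands are integers, so '/' performs integer division and truncates

Fix: Cast one side to REAL so the division keeps the fractional part

Corrected query:
SELECT customer, SUM(quantity) * 1.0 / COUNT(*) AS avg_quantity FROM orders GROUP BY customer

Result:
customer | avg_quantity
---------+-------------
Bob      | 5.5         
Eve      | 6.25        
Hank     | 4.5         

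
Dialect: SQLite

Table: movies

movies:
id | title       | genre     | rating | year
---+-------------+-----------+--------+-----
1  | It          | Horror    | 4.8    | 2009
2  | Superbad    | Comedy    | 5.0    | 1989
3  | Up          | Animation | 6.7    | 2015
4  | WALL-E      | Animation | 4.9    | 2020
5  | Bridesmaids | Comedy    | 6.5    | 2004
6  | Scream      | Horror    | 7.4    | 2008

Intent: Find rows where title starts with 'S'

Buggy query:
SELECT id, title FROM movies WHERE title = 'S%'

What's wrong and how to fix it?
Bug: Wildcards only work with LIKE; '=' treats '%' as a literal character

Fix: Use LIKE for wildcard pattern matching

Corrected query:
SELECT id, title FROM movies WHERE title LIKE 'S%'

Result:
id | title   
---+---------
2  | Superbad
6  | Scream  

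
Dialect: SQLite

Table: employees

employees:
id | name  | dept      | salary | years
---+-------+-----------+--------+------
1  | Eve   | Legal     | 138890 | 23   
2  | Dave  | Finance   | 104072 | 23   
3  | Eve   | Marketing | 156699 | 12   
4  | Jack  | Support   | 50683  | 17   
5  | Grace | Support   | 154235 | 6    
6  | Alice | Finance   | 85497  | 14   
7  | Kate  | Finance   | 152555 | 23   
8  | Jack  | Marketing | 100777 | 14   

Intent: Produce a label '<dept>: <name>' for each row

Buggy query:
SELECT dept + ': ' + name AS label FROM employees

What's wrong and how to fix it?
Bug: SQLite uses || for string concatenation; + coerces text to numbers (yielding 0)

Fix: Replace + with || to concatenate text

Corrected query:
SELECT dept || ': ' || name AS label FROM employees

Result:
label          
---------------
Legal: Eve     
Finance: Dave  
Marketing: Eve 
Support: Jack  
Support: Grace 
Finance: Alice 
Finance: Kate  
Marketing: Jack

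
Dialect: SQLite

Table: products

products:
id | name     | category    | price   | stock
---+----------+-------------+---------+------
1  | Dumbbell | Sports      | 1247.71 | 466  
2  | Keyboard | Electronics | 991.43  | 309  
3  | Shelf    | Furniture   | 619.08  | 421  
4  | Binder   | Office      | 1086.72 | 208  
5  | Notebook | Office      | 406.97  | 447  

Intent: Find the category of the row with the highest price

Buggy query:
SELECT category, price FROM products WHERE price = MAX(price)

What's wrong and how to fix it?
Bug: WHERE is evaluated per row; an aggregate over the whole table isn't defined there

Fix: Wrap MAX in a scalar subquery so WHERE compares against a single value

Corrected query:
SELECT category, price FROM products WHERE price = (SELECT MAX(price) FROM products)

Result:
category | price  
---------+--------
Sports   | 1247.71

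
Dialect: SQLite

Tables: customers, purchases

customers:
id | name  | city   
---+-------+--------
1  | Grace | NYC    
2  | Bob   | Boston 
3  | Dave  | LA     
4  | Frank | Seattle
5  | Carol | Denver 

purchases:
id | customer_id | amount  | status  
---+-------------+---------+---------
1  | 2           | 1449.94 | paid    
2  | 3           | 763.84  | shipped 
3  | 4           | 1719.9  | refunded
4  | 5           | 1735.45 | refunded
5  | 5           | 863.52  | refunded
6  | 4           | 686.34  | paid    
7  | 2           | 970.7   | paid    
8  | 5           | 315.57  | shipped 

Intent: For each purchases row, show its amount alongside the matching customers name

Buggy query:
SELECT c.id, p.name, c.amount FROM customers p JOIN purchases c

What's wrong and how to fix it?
Bug: Missing join condition: each purchases row is matched to all customers rows instead of just its own

Fix: Specify the join condition linking the foreign key to the parent id

Corrected query:
SELECT c.id, p.name, c.amount FROM customers p JOIN purchases c ON c.customer_id = p.id

Result:
id | name  | amount 
---+-------+--------
1  | Bob   | 1449.94
2  | Dave  | 763.84 
3  | Frank | 1719.9 
4  | Carol | 1735.45
5  | Carol | 863.52 
6  | Frank | 686.34 
7  | Bob   | 970.7  
8  | Carol | 315.57 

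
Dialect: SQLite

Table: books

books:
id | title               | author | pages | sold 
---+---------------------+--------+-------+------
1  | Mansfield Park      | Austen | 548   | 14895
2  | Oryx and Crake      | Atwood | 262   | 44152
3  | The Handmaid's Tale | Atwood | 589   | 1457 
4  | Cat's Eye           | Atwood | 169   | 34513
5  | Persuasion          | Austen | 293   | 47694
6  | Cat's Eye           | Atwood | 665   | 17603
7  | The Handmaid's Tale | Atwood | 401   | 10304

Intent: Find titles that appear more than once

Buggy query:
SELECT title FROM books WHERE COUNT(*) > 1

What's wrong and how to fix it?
Bug: COUNT(*) is an aggregate and cannot be used in WHERE

Fix: GROUP BY title, then filter groups with HAVING COUNT(*) > 1

Corrected query:
SELECT title FROM books GROUP BY title HAVING COUNT(*) > 1

Result:
title              
-------------------
Cat's Eye          
The Handmaid's Tale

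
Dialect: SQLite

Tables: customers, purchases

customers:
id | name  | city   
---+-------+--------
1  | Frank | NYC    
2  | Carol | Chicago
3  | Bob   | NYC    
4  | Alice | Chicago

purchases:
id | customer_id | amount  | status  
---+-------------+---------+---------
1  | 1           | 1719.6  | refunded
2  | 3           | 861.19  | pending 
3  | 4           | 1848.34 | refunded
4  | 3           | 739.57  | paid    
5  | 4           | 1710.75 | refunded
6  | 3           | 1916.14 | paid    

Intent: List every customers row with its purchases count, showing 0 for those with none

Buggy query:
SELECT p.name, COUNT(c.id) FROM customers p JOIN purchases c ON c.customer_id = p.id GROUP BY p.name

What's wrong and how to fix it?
Bug: An inner join excludes parents with zero children

Fix: Switch to LEFT JOIN to retain unmatched parent rows

Corrected query:
SELECT p.name, COUNT(c.id) FROM customers p LEFT JOIN purchases c ON c.customer_id = p.id GROUP BY p.name

Result:
name  | COUNT(c.id)
------+------------
Alice | 2          
Bob   | 3          
Carol | 0          
Frank | 1          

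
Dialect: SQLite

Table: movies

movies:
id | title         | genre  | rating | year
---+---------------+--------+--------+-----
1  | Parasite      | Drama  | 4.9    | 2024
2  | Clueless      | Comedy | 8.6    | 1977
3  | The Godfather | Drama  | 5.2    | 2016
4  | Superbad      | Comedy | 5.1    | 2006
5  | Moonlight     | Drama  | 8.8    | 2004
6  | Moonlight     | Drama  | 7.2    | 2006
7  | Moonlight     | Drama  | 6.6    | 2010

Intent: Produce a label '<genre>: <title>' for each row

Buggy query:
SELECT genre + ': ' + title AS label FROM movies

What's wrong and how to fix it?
Bug: SQLite uses || for string concatenation; + coerces text to numbers (yielding 0)

Fix: Use the || operator for string concatenation

Corrected query:
SELECT genre || ': ' || title AS label FROM movies

Result:
label               
--------------------
Drama: Parasite     
Comedy: Clueless    
Drama: The Godfather
Comedy: Superbad    
Drama: Moonlight    
Drama: Moonlight    
Drama: Moonlight    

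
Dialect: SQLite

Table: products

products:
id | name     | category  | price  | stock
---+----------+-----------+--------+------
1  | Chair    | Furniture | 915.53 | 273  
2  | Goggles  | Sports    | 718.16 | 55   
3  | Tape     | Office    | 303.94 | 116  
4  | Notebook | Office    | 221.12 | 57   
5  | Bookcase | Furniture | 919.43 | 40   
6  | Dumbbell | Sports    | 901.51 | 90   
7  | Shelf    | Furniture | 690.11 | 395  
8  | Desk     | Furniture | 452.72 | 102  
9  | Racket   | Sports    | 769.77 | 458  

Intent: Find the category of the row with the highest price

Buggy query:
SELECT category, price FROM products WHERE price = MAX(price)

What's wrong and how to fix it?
Bug: WHERE is evaluated per row; an aggregate over the whole table isn't defined there

Fix: Wrap MAX in a scalar subquery so WHERE compares against a single value

Corrected query:
SELECT category, price FROM products WHERE price = (SELECT MAX(price) FROM products)

Result:
category  | price 
----------+-------
Furniture | 919.43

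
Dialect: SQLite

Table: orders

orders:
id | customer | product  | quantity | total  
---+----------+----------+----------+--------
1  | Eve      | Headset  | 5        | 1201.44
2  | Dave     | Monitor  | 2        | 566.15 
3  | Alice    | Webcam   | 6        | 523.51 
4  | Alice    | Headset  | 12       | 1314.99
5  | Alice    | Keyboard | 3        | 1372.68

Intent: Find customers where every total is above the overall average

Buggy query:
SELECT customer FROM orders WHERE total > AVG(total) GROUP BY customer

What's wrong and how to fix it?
Bug: AVG() is an aggregate; it can't sit directly in WHERE

Fix: Compute the overall average in a scalar subquery and compare each group's MIN against it in HAVING

Corrected query:
SELECT customer FROM orders GROUP BY customer HAVING MIN(total) > (SELECT AVG(total) FROM orders)

Result:
customer
--------
Eve     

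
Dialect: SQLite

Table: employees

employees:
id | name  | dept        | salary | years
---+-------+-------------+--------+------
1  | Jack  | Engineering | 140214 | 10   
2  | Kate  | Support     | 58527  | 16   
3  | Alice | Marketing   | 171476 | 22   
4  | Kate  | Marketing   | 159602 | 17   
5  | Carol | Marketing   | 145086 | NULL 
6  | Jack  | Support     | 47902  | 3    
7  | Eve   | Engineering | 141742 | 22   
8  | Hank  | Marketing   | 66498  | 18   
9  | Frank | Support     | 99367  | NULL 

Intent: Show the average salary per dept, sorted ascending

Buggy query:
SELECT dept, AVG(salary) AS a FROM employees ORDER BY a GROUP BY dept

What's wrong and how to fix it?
Bug: ORDER BY appears before GROUP BY; SQL clause order requires GROUP BY first

Fix: Move ORDER BY to the end, after GROUP BY

Corrected query:
SELECT dept, AVG(salary) AS a FROM employees GROUP BY dept ORDER BY a

Result:
dept        | a           
------------+-------------
Support     | 68598.666667
Marketing   | 135665.5    
Engineering | 140978      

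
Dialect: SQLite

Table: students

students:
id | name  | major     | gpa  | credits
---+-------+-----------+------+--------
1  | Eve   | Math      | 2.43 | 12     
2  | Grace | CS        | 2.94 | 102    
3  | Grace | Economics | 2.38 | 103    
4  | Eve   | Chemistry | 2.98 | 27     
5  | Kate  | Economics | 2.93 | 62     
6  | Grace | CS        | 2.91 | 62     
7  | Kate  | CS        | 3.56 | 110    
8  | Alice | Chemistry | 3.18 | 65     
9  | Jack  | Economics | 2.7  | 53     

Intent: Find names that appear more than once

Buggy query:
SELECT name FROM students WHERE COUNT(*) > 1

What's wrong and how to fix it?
Bug: WHERE can't reference COUNT(*); aggregates are computed after WHERE

Fix: GROUP BY name, then filter groups with HAVING COUNT(*) > 1

Corrected query:
SELECT name FROM students GROUP BY name HAVING COUNT(*) > 1

Result:
name 
-----
Eve  
Grace
Kate 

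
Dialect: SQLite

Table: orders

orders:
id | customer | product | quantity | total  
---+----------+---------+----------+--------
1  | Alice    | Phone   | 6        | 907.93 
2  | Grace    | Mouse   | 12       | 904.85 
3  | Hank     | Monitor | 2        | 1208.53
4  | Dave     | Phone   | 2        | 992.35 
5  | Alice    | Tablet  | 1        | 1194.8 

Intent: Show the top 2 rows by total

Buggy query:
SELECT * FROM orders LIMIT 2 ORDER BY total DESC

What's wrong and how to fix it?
Bug: ORDER BY cannot follow LIMIT; LIMIT is the final clause

Fix: Sort with ORDER BY, then apply LIMIT

Corrected query:
SELECT * FROM orders ORDER BY total DESC LIMIT 2

Result:
id | customer | product | quantity | total  
---+----------+---------+----------+--------
3  | Hank     | Monitor | 2        | 1208.53
5  | Alice    | Tablet  | 1        | 1194.8 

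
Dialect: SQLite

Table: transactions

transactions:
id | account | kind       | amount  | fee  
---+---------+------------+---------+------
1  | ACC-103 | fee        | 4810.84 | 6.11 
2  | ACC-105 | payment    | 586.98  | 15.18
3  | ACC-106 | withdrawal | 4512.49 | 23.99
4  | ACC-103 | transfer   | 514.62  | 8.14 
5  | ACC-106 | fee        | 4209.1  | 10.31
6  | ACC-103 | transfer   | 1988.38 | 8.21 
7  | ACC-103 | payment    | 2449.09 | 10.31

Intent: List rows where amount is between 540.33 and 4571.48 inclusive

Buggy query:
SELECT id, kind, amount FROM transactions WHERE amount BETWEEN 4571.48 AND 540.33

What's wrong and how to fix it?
Bug: BETWEEN expects the lower bound first; with 4571.48 AND 540.33 the range is empty

Fix: Swap the bounds so the smaller value comes first

Corrected query:
SELECT id, kind, amount FROM transactions WHERE amount BETWEEN 540.33 AND 4571.48

Result:
id | kind       | amount 
---+------------+--------
2  | payment    | 586.98 
3  | withdrawal | 4512.49
5  | fee        | 4209.1 
6  | transfer   | 1988.38
7  | payment    | 2449.09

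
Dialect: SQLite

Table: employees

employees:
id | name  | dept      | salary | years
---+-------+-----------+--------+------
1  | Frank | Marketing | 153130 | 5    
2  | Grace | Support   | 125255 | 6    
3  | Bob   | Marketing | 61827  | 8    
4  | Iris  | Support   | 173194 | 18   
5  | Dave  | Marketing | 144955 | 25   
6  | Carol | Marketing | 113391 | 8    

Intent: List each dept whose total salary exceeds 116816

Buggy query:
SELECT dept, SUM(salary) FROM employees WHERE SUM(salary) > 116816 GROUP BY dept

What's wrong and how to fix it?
Bug: SUM(salary) is an aggregate, but WHERE filters rows before aggregation

Fix: Move the aggregate condition to a HAVING clause

Corrected query:
SELECT dept, SUM(salary) FROM employees GROUP BY dept HAVING SUM(salary) > 116816

Result:
dept      | SUM(salary)
----------+------------
Marketing | 473303     
Support   | 298449     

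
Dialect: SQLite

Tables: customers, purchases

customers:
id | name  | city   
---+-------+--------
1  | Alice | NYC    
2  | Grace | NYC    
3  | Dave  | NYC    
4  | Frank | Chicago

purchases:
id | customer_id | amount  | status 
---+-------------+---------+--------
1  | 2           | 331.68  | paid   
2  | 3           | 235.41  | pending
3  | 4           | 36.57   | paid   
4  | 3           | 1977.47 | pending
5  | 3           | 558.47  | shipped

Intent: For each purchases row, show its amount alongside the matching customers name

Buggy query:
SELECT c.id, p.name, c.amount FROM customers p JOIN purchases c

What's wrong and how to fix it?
Bug: Missing join condition: each purchases row is matched to all customers rows instead of just its own

Fix: Specify the join condition linking the foreign key to the parent id

Corrected query:
SELECT c.id, p.name, c.amount FROM customers p JOIN purchases c ON c.customer_id = p.id

Result:
id | name  | amount 
---+-------+--------
1  | Grace | 331.68 
2  | Dave  | 235.41 
3  | Frank | 36.57  
4  | Dave  | 1977.47
5  | Dave  | 558.47 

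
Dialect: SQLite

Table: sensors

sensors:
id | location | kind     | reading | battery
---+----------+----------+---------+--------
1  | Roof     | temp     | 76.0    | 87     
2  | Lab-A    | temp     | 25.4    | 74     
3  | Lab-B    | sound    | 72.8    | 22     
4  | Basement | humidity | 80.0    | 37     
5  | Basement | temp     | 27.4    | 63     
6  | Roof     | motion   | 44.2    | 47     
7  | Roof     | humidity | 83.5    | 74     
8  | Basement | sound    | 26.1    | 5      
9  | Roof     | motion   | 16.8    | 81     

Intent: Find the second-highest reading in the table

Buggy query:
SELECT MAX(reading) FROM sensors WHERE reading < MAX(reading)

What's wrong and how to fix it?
Bug: MAX(reading) on the right of the comparison is an aggregate-in-WHERE error

Fix: Compute the overall MAX in a subquery, then take MAX of rows below it

Corrected query:
SELECT MAX(reading) FROM sensors WHERE reading < (SELECT MAX(reading) FROM sensors)

Result:
MAX(reading)
------------
80          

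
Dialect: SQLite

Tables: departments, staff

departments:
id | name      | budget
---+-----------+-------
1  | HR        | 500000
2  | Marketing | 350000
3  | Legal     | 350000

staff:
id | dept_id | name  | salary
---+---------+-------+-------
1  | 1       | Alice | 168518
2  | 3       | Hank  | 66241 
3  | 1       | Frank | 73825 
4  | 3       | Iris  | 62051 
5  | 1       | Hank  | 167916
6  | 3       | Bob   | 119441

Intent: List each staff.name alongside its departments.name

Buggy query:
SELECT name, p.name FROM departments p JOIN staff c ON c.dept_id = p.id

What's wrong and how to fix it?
Bug: Both tables have a 'name' column; the unqualified reference is ambiguous

Fix: Qualify the column with its table alias (c.name)

Corrected query:
SELECT c.name, p.name FROM departments p JOIN staff c ON c.dept_id = p.id

Result:
name  | name 
------+------
Alice | HR   
Hank  | Legal
Frank | HR   
Iris  | Legal
Hank  | HR   
Bob   | Legal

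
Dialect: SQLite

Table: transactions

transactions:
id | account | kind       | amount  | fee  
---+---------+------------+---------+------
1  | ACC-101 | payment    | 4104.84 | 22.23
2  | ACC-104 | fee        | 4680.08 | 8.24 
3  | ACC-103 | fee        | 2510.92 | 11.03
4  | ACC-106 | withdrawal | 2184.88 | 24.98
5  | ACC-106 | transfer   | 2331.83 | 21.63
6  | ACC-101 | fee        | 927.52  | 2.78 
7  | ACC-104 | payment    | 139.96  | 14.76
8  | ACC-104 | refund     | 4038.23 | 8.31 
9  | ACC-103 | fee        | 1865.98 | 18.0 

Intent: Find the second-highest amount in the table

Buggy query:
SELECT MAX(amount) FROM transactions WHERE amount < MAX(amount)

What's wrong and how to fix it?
Bug: MAX(amount) on the right of the comparison is an aggregate-in-WHERE error

Fix: Compute the overall MAX in a subquery, then take MAX of rows below it

Corrected query:
SELECT MAX(amount) FROM transactions WHERE amount < (SELECT MAX(amount) FROM transactions)

Result:
MAX(amount)
-----------
4104.84    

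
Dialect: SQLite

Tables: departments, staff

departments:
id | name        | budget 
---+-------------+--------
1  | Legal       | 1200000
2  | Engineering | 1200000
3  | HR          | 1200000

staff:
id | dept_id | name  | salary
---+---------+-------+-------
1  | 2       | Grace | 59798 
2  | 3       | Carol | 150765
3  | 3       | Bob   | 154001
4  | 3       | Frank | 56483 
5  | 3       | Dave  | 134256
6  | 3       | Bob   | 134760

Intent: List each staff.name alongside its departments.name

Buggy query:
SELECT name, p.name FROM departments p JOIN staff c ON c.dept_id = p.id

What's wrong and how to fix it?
Bug: 'name' exists in both joined tables, so the database can't tell which one is meant

Fix: Prefix ambiguous columns with the table alias

Corrected query:
SELECT c.name, p.name FROM departments p JOIN staff c ON c.dept_id = p.id

Result:
name  | name       
------+------------
Grace | Engineering
Carol | HR         
Bob   | HR         
Frank | HR         
Dave  | HR         
Bob   | HR         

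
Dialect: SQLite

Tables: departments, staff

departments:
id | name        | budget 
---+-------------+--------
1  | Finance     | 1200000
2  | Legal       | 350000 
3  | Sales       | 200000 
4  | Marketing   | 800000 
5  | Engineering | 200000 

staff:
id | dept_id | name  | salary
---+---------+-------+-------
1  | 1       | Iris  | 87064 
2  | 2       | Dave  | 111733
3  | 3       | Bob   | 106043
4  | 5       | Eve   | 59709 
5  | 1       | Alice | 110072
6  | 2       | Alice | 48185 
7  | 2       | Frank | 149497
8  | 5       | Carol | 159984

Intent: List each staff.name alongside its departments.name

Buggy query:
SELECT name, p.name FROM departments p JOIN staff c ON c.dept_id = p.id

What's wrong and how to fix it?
Bug: Both tables have a 'name' column; the unqualified reference is ambiguous

Fix: Qualify the column with its table alias (c.name)

Corrected query:
SELECT c.name, p.name FROM departments p JOIN staff c ON c.dept_id = p.id

Result:
name  | name       
------+------------
Iris  | Finance    
Dave  | Legal      
Bob   | Sales      
Eve   | Engineering
Alice | Finance    
Alice | Legal      
Frank | Legal      
Carol | Engineering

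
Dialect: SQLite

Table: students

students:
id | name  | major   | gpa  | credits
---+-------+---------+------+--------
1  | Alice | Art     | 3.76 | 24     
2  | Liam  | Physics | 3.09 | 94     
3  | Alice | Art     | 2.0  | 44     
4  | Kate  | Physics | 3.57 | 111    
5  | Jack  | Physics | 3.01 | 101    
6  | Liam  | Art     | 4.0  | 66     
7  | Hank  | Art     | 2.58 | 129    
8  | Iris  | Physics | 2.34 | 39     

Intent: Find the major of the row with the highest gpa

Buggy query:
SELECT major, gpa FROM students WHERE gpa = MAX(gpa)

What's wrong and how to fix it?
Bug: MAX(gpa) is an aggregate and cannot be used directly in WHERE

Fix: Use a subquery: WHERE gpa = (SELECT MAX(gpa) FROM students)

Corrected query:
SELECT major, gpa FROM students WHERE gpa = (SELECT MAX(gpa) FROM students)

Result:
major | gpa
------+----
Art   | 4  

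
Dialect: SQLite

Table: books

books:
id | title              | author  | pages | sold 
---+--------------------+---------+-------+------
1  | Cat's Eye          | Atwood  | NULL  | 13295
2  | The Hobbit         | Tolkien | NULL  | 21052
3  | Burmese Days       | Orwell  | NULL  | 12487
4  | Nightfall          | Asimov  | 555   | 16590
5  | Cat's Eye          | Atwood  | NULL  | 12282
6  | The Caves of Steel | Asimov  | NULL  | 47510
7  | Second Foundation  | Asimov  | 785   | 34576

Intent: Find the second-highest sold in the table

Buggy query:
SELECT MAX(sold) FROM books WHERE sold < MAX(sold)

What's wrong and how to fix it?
Bug: MAX(sold) on the right of the comparison is an aggregate-in-WHERE error

Fix: Put the inner MAX in a scalar subquery

Corrected query:
SELECT MAX(sold) FROM books WHERE sold < (SELECT MAX(sold) FROM books)

Result:
MAX(sold)
---------
34576    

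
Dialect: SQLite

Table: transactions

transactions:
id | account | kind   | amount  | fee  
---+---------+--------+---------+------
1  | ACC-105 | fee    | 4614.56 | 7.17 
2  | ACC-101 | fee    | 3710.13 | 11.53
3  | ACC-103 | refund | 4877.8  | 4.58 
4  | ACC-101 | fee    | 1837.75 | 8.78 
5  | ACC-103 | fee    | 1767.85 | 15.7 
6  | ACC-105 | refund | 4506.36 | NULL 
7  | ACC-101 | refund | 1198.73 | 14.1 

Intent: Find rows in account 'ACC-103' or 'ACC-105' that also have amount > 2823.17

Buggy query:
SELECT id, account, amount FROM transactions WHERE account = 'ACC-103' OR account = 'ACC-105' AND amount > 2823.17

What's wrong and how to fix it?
Bug: Without parentheses, AND is evaluated before OR, so the amount filter only applies to the 'ACC-105' branch

Fix: Group the OR with parentheses (or use IN), then AND the threshold

Corrected query:
SELECT id, account, amount FROM transactions WHERE (account = 'ACC-103' OR account = 'ACC-105') AND amount > 2823.17

Result:
id | account | amount 
---+---------+--------
1  | ACC-105 | 4614.56
3  | ACC-103 | 4877.8 
6  | ACC-105 | 4506.36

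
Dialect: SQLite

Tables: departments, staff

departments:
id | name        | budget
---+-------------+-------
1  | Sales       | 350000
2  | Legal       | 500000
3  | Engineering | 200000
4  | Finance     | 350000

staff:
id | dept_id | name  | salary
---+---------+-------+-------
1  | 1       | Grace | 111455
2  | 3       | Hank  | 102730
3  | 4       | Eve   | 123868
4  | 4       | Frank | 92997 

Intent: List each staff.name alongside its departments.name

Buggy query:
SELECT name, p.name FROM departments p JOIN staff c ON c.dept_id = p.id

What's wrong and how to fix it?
Bug: Both tables have a 'name' column; the unqualified reference is ambiguous

Fix: Prefix ambiguous columns with the table alias

Corrected query:
SELECT c.name, p.name FROM departments p JOIN staff c ON c.dept_id = p.id

Result:
name  | name       
------+------------
Grace | Sales      
Hank  | Engineering
Eve   | Finance    
Frank | Finance    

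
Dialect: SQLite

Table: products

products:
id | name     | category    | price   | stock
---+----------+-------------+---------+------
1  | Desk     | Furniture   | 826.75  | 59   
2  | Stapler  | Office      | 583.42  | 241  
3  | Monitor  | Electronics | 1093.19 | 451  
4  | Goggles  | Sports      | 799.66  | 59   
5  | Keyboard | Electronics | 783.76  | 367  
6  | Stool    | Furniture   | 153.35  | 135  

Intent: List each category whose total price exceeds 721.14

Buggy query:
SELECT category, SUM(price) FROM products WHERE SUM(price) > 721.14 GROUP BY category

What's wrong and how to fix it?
Bug: Aggregate functions cannot appear in a WHERE clause

Fix: Move the aggregate condition to a HAVING clause

Corrected query:
SELECT category, SUM(price) FROM products GROUP BY category HAVING SUM(price) > 721.14

Result:
category    | SUM(price)
------------+-----------
Electronics | 1876.95   
Furniture   | 980.1     
Sports      | 799.66    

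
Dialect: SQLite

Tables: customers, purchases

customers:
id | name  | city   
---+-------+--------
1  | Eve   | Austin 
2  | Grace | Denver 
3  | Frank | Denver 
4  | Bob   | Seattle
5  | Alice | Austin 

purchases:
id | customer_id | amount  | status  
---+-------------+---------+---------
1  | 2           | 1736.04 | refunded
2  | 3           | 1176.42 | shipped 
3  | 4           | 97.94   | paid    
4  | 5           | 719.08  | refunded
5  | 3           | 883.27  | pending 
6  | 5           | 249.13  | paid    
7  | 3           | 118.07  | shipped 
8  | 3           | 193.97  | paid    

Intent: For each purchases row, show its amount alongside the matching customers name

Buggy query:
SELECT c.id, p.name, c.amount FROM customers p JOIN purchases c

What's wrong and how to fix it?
Bug: JOIN with no ON clause produces a cartesian product; every purchases row pairs with every customers row

Fix: Specify the join condition linking the foreign key to the parent id

Corrected query:
SELECT c.id, p.name, c.amount FROM customers p JOIN purchases c ON c.customer_id = p.id

Result:
id | name  | amount 
---+-------+--------
1  | Grace | 1736.04
2  | Frank | 1176.42
3  | Bob   | 97.94  
4  | Alice | 719.08 
5  | Frank | 883.27 
6  | Alice | 249.13 
7  | Frank | 118.07 
8  | Frank | 193.97 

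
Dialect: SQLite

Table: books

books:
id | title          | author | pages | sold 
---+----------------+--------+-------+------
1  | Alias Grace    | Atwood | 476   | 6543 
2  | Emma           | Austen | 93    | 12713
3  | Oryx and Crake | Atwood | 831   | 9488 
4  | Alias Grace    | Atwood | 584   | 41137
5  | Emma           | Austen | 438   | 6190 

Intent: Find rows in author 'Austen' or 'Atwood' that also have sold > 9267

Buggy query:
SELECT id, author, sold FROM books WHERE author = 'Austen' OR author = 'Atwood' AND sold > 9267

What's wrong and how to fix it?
Bug: Without parentheses, AND is evaluated before OR, so the sold filter only applies to the 'Atwood' branch

Fix: Group the OR with parentheses (or use IN), then AND the threshold

Corrected query:
SELECT id, author, sold FROM books WHERE (author = 'Austen' OR author = 'Atwood') AND sold > 9267

Result:
id | author | sold 
---+--------+------
2  | Austen | 12713
3  | Atwood | 9488 
4  | Atwood | 41137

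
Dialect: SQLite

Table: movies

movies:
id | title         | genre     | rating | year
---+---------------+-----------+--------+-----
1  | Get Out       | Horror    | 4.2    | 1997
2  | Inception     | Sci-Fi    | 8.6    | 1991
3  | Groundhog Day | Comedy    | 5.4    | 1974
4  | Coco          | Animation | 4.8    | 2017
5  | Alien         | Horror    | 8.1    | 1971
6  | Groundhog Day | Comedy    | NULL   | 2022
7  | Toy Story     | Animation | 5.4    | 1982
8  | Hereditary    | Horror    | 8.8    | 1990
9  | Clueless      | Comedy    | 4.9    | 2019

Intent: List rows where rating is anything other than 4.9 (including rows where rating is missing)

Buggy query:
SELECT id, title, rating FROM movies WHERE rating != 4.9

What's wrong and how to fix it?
Bug: 'rating != 4.9' is unknown when rating is NULL, so NULL rows are silently excluded

Fix: Add an explicit OR rating IS NULL to include the missing-value rows

Corrected query:
SELECT id, title, rating FROM movies WHERE rating != 4.9 OR rating IS NULL

Result:
id | title         | rating
---+---------------+-------
1  | Get Out       | 4.2   
2  | Inception     | 8.6   
3  | Groundhog Day | 5.4   
4  | Coco          | 4.8   
5  | Alien         | 8.1   
6  | Groundhog Day | NULL  
7  | Toy Story     | 5.4   
8  | Hereditary    | 8.8   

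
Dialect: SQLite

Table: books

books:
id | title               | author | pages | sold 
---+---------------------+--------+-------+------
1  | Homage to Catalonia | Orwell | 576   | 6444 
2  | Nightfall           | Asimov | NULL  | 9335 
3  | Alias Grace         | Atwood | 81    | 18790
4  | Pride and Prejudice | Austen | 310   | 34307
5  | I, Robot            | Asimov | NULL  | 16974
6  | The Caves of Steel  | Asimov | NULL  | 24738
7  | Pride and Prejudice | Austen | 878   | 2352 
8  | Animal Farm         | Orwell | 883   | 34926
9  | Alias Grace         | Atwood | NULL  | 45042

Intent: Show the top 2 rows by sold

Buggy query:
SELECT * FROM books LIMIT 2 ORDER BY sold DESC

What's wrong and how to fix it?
Bug: ORDER BY cannot follow LIMIT; LIMIT is the final clause

Fix: Sort with ORDER BY, then apply LIMIT

Corrected query:
SELECT * FROM books ORDER BY sold DESC LIMIT 2

Result:
id | title       | author | pages | sold 
---+-------------+--------+-------+------
9  | Alias Grace | Atwood | NULL  | 45042
8  | Animal Farm | Orwell | 883   | 34926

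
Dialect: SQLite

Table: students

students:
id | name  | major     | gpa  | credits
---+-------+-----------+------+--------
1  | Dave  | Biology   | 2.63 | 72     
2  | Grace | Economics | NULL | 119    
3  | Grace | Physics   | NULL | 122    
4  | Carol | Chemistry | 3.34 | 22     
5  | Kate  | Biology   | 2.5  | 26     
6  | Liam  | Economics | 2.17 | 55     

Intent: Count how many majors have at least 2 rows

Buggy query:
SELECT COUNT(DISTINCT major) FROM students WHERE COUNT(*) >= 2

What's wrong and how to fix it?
Bug: WHERE filters individual rows, not groups, so a group-level COUNT is invalid there

Fix: Use a subquery that GROUPs and filters with HAVING, then count its rows

Corrected query:
SELECT COUNT(*) FROM (SELECT major FROM students GROUP BY major HAVING COUNT(*) >= 2)

Result:
COUNT(*)
--------
2       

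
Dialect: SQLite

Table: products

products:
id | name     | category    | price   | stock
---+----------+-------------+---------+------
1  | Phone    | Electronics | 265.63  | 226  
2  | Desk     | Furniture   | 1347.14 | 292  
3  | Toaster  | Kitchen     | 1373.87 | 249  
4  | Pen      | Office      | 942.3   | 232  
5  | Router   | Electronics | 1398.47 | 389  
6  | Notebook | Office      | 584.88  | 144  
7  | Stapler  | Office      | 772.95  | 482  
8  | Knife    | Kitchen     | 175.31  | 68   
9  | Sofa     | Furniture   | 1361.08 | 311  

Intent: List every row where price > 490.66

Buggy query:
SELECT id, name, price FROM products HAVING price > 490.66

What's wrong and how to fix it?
Bug: HAVING filters the output of aggregation, but this query has no GROUP BY and no aggregate functions, so SQLite rejects it (HAVING clause on a non-aggregate query); the condition here is per row

Fix: Use WHERE for row-level filtering

Corrected query:
SELECT id, name, price FROM products WHERE price > 490.66

Result:
id | name     | price  
---+----------+--------
2  | Desk     | 1347.14
3  | Toaster  | 1373.87
4  | Pen      | 942.3  
5  | Router   | 1398.47
6  | Notebook | 584.88 
7  | Stapler  | 772.95 
9  | Sofa     | 1361.08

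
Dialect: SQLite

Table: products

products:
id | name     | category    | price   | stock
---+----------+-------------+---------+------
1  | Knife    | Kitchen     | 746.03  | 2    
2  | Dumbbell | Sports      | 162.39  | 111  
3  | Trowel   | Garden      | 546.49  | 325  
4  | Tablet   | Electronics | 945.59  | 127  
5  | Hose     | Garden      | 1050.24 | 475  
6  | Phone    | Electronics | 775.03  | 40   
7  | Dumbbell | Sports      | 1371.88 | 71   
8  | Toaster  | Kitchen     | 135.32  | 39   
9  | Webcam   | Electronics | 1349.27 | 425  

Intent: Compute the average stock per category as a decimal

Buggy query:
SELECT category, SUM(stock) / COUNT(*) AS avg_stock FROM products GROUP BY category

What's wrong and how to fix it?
Bug: SUM(stock) and COUNT(*) are both integers; the division truncates the fractional part

Fix: Multiply by 1.0 (or CAST to REAL) to force floating-point division

Corrected query:
SELECT category, SUM(stock) * 1.0 / COUNT(*) AS avg_stock FROM products GROUP BY category

Result:
category    | avg_stock 
------------+-----------
Electronics | 197.333333
Garden      | 400       
Kitchen     | 20.5      
Sports      | 91        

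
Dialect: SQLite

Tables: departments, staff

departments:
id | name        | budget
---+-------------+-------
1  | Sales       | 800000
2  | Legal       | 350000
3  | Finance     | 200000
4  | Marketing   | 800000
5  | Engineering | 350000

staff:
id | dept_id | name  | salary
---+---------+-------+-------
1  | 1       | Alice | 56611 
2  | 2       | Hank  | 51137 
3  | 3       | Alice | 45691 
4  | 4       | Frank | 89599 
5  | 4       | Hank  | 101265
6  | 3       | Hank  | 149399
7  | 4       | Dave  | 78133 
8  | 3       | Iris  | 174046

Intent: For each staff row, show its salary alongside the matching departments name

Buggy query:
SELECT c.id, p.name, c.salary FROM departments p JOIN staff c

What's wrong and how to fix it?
Bug: Missing join condition: each staff row is matched to all departments rows instead of just its own

Fix: Specify the join condition linking the foreign key to the parent id

Corrected query:
SELECT c.id, p.name, c.salary FROM departments p JOIN staff c ON c.dept_id = p.id

Result:
id | name      | salary
---+-----------+-------
1  | Sales     | 56611 
2  | Legal     | 51137 
3  | Finance   | 45691 
4  | Marketing | 89599 
5  | Marketing | 101265
6  | Finance   | 149399
7  | Marketing | 78133 
8  | Finance   | 174046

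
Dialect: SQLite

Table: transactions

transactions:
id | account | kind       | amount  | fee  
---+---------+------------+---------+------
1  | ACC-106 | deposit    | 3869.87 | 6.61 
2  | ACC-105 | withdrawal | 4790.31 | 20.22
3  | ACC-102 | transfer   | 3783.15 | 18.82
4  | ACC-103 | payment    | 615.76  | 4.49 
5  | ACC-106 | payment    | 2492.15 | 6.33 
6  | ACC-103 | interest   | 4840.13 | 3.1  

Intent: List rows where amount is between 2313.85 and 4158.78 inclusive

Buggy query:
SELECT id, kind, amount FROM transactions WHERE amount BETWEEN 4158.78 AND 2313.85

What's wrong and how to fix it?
Bug: BETWEEN expects the lower bound first; with 4158.78 AND 2313.85 the range is empty

Fix: Swap the bounds so the smaller value comes first

Corrected query:
SELECT id, kind, amount FROM transactions WHERE amount BETWEEN 2313.85 AND 4158.78

Result:
id | kind     | amount 
---+----------+--------
1  | deposit  | 3869.87
3  | transfer | 3783.15
5  | payment  | 2492.15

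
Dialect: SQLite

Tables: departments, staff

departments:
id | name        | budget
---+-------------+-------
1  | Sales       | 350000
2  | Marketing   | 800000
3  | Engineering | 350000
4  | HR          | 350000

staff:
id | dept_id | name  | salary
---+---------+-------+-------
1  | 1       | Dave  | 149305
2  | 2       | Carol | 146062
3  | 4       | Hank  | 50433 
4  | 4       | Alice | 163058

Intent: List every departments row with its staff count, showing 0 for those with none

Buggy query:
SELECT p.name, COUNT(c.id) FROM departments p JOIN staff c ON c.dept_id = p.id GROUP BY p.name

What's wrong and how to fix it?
Bug: INNER JOIN drops departments rows that have no matching staff rows

Fix: Use LEFT JOIN so parents without children still appear (COUNT(c.id) gives 0)

Corrected query:
SELECT p.name, COUNT(c.id) FROM departments p LEFT JOIN staff c ON c.dept_id = p.id GROUP BY p.name

Result:
name        | COUNT(c.id)
------------+------------
Engineering | 0          
HR          | 2          
Marketing   | 1          
Sales       | 1          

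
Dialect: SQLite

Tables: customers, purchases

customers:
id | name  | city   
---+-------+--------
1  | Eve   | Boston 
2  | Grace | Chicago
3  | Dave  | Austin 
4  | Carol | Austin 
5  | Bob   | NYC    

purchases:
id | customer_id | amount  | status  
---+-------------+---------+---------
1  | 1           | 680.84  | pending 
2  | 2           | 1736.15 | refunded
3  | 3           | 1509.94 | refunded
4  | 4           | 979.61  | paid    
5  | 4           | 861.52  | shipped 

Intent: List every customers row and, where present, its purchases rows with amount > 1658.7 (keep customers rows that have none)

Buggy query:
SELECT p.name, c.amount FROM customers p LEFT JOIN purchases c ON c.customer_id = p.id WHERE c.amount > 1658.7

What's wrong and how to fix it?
Bug: Filtering c.amount in WHERE discards the NULL rows produced by LEFT JOIN, turning it into an inner join

Fix: Put 'c.amount > 1658.7' in the JOIN's ON clause instead of WHERE

Corrected query:
SELECT p.name, c.amount FROM customers p LEFT JOIN purchases c ON c.customer_id = p.id AND c.amount > 1658.7

Result:
name  | amount 
------+--------
Eve   | NULL   
Grace | 1736.15
Dave  | NULL   
Carol | NULL   
Bob   | NULL   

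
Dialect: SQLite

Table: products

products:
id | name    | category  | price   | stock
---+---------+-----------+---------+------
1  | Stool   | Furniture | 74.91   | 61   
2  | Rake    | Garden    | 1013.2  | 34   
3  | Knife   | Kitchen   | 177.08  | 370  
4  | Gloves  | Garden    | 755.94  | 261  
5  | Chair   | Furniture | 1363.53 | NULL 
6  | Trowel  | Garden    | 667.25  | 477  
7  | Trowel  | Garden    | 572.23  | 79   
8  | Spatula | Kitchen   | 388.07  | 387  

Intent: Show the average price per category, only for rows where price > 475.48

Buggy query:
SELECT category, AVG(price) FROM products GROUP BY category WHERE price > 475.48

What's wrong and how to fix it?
Bug: Row-level WHERE must come before GROUP BY in the clause order

Fix: Place WHERE between FROM and GROUP BY

Corrected query:
SELECT category, AVG(price) FROM products WHERE price > 475.48 GROUP BY category

Result:
category  | AVG(price)
----------+-----------
Furniture | 1363.53   
Garden    | 752.155   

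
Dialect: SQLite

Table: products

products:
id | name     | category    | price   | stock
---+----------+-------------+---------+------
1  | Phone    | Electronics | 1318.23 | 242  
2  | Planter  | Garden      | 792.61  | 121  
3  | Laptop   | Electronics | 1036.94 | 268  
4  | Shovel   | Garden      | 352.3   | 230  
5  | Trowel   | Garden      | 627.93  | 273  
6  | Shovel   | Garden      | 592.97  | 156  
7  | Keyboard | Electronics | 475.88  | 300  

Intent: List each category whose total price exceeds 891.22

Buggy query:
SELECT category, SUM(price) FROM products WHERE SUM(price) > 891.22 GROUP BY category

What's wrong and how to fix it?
Bug: WHERE runs before GROUP BY, so aggregates aren't available there

Fix: Move the aggregate condition to a HAVING clause

Corrected query:
SELECT category, SUM(price) FROM products GROUP BY category HAVING SUM(price) > 891.22

Result:
category    | SUM(price)
------------+-----------
Electronics | 2831.05   
Garden      | 2365.81   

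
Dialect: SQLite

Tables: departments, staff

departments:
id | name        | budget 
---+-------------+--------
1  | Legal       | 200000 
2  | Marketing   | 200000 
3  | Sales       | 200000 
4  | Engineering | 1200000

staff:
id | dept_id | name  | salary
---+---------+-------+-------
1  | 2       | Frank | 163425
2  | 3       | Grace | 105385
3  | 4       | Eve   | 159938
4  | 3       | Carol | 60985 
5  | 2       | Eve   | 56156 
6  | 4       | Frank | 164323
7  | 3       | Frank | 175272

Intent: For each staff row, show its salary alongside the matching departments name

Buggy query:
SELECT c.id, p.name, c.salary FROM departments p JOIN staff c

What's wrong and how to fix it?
Bug: Missing join condition: each staff row is matched to all departments rows instead of just its own

Fix: Specify the join condition linking the foreign key to the parent id

Corrected query:
SELECT c.id, p.name, c.salary FROM departments p JOIN staff c ON c.dept_id = p.id

Result:
id | name        | salary
---+-------------+-------
1  | Marketing   | 163425
2  | Sales       | 105385
3  | Engineering | 159938
4  | Sales       | 60985 
5  | Marketing   | 56156 
6  | Engineering | 164323
7  | Sales       | 175272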